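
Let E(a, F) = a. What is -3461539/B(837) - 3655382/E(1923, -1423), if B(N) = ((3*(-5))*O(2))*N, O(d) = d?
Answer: -28376700841/16095510 ≈ -1763.0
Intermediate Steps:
B(N) = -30*N (B(N) = ((3*(-5))*2)*N = (-15*2)*N = -30*N)
-3461539/B(837) - 3655382/E(1923, -1423) = -3461539/((-30*837)) - 3655382/1923 = -3461539/(-25110) - 3655382*1/1923 = -3461539*(-1/25110) - 3655382/1923 = 3461539/25110 - 3655382/1923 = -28376700841/16095510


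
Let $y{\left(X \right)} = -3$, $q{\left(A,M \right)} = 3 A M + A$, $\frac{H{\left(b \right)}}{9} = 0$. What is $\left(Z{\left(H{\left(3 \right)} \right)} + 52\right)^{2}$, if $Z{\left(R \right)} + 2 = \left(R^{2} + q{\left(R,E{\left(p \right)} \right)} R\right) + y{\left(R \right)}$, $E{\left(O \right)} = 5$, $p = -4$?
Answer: $2209$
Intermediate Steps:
$H{\left(b \right)} = 0$ ($H{\left(b \right)} = 9 \cdot 0 = 0$)
$q{\left(A,M \right)} = A + 3 A M$ ($q{\left(A,M \right)} = 3 A M + A = A + 3 A M$)
$Z{\left(R \right)} = -5 + 17 R^{2}$ ($Z{\left(R \right)} = -2 - \left(3 - R^{2} - R \left(1 + 3 \cdot 5\right) R\right) = -2 - \left(3 - R^{2} - R \left(1 + 15\right) R\right) = -2 - \left(3 - R^{2} - R 16 R\right) = -2 - \left(3 - R^{2} - 16 R R\right) = -2 + \left(\left(R^{2} + 16 R^{2}\right) - 3\right) = -2 + \left(17 R^{2} - 3\right) = -2 + \left(-3 + 17 R^{2}\right) = -5 + 17 R^{2}$)
$\left(Z{\left(H{\left(3 \right)} \right)} + 52\right)^{2} = \left(\left(-5 + 17 \cdot 0^{2}\right) + 52\right)^{2} = \left(\left(-5 + 17 \cdot 0\right) + 52\right)^{2} = \left(\left(-5 + 0\right) + 52\right)^{2} = \left(-5 + 52\right)^{2} = 47^{2} = 2209$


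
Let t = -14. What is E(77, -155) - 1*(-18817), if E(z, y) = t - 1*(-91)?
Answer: 18894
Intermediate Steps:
E(z, y) = 77 (E(z, y) = -14 - 1*(-91) = -14 + 91 = 77)
E(77, -155) - 1*(-18817) = 77 - 1*(-18817) = 77 + 18817 = 18894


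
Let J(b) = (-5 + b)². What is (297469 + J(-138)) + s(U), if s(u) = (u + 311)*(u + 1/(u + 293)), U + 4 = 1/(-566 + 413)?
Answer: 163894888288381/517526172 ≈ 3.1669e+5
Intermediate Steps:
U = -613/153 (U = -4 + 1/(-566 + 413) = -4 + 1/(-153) = -4 - 1/153 = -613/153 ≈ -4.0065)
s(u) = (311 + u)*(u + 1/(293 + u))
(297469 + J(-138)) + s(U) = (297469 + (-5 - 138)²) + (311 + (-613/153)³ + 604*(-613/153)² + 91124*(-613/153))/(293 - 613/153) = (297469 + (-143)²) + (311 - 230346397/3581577 + 604*(375769/23409) - 55859012/153)/(44216/153) = (297469 + 20449) + 153*(311 - 230346397/3581577 + 226964476/23409 - 55859012/153)/44216 = 317918 + (153/44216)*(-1271994523030/3581577) = 317918 - 635997261515/517526172 = 163894888288381/517526172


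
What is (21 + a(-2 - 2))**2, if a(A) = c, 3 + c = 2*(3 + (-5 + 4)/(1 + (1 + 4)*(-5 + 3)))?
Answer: 47524/81 ≈ 586.72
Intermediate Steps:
c = 29/9 (c = -3 + 2*(3 + (-5 + 4)/(1 + (1 + 4)*(-5 + 3))) = -3 + 2*(3 - 1/(1 + 5*(-2))) = -3 + 2*(3 - 1/(1 - 10)) = -3 + 2*(3 - 1/(-9)) = -3 + 2*(3 - 1*(-1/9)) = -3 + 2*(3 + 1/9) = -3 + 2*(28/9) = -3 + 56/9 = 29/9 ≈ 3.2222)
a(A) = 29/9
(21 + a(-2 - 2))**2 = (21 + 29/9)**2 = (218/9)**2 = 47524/81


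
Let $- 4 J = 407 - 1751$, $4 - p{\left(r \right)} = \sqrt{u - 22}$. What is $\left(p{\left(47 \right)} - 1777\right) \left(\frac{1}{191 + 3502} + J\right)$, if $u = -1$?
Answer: $- \frac{733341759}{1231} - \frac{1240849 i \sqrt{23}}{3693} \approx -5.9573 \cdot 10^{5} - 1611.4 i$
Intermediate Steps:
$p{\left(r \right)} = 4 - i \sqrt{23}$ ($p{\left(r \right)} = 4 - \sqrt{-1 - 22} = 4 - \sqrt{-23} = 4 - i \sqrt{23}$)
$J = 336$ ($J = - \frac{407 - 1751}{4} = \left(- \frac{1}{4}\right) \left(-1344\right) = 336$)
$\left(p{\left(47 \right)} - 1777\right) \left(\frac{1}{191 + 3502} + J\right) = \left(\left(4 - i \sqrt{23}\right) - 1777\right) \left(\frac{1}{191 + 3502} + 336\right) = \left(-1773 - i \sqrt{23}\right) \left(\frac{1}{3693} + 336\right) = \left(-1773 - i \sqrt{23}\right) \frac{1240849}{3693} = - \frac{733341759}{1231} - \frac{1240849 i \sqrt{23}}{3693}$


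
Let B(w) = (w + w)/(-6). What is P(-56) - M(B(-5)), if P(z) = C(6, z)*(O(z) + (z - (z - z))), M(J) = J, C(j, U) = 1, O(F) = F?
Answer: -341/3 ≈ -113.67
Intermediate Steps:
B(w) = -w/3 (B(w) = (2*w)*(-⅙) = -w/3)
P(z) = 2*z (P(z) = 1*(z + (z - (z - z))) = 1*(z + (z - 1*0)) = 1*(z + (z + 0)) = 1*(z + z) = 1*(2*z) = 2*z)
P(-56) - M(B(-5)) = 2*(-56) - (-1)*(-5)/3 = -112 - 1*5/3 = -112 - 5/3 = -341/3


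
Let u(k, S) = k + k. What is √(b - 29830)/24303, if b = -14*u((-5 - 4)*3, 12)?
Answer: I*√29074/24303 ≈ 0.007016*I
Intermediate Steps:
u(k, S) = 2*k
b = 756 (b = -28*(-5 - 4)*3 = -28*(-9*3) = -28*(-27) = -14*(-54) = 756)
√(b - 29830)/24303 = √(756 - 29830)/24303 = √(-29074)*(1/24303) = (I*√29074)*(1/24303) = I*√29074/24303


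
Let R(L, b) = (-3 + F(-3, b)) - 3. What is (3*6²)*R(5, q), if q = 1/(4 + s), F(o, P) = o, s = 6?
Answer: -972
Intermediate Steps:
q = ⅒ (q = 1/(4 + 6) = 1/10 = ⅒ ≈ 0.10000)
R(L, b) = -9 (R(L, b) = (-3 - 3) - 3 = -6 - 3 = -9)
(3*6²)*R(5, q) = (3*6²)*(-9) = (3*36)*(-9) = 108*(-9) = -972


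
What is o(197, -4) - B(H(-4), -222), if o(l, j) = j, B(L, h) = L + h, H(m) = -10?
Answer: 228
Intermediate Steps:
o(197, -4) - B(H(-4), -222) = -4 - (-10 - 222) = -4 - 1*(-232) = -4 + 232 = 228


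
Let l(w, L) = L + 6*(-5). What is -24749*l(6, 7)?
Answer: 569227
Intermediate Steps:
l(w, L) = -30 + L (l(w, L) = L - 30 = -30 + L)
-24749*l(6, 7) = -24749*(-30 + 7) = -24749*(-23) = 569227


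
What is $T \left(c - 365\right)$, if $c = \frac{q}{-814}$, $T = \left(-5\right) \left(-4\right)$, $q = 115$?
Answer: $- \frac{2972250}{407} \approx -7302.8$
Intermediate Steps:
$T = 20$
$c = - \frac{115}{814}$ ($c = \frac{115}{-814} = 115 \left(- \frac{1}{814}\right) = - \frac{115}{814} \approx -0.14128$)
$T \left(c - 365\right) = 20 \left(- \frac{115}{814} - 365\right) = 20 \left(- \frac{297225}{814}\right) = - \frac{2972250}{407}$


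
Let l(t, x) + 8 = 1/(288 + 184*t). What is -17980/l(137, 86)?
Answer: 458418080/203967 ≈ 2247.5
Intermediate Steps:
l(t, x) = -8 + 1/(288 + 184*t)
-17980/l(137, 86) = -17980*8*(36 + 23*137)/(-2303 - 1472*137) = -17980*8*(36 + 3151)/(-2303 - 201664) = -17980/((⅛)*(-203967)/3187) = -17980/((⅛)*(1/3187)*(-203967)) = -17980/(-203967/25496) = -17980*(-25496/203967) = 458418080/203967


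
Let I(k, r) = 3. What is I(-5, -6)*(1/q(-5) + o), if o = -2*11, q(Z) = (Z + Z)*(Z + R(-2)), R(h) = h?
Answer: -4617/70 ≈ -65.957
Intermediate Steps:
q(Z) = 2*Z*(-2 + Z) (q(Z) = (Z + Z)*(Z - 2) = (2*Z)*(-2 + Z) = 2*Z*(-2 + Z))
o = -22
I(-5, -6)*(1/q(-5) + o) = 3*(1/(2*(-5)*(-2 - 5)) - 22) = 3*(1/(2*(-5)*(-7)) - 22) = 3*(1/70 - 22) = 3*(-1539/70) = -4617/70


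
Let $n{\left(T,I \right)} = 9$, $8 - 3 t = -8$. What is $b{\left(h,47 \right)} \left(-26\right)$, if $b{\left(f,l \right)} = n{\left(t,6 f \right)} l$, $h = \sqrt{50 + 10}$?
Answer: $-10998$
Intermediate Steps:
$t = \frac{16}{3}$ ($t = \frac{8}{3} - - \frac{8}{3} = \frac{8}{3} + \frac{8}{3} = \frac{16}{3} \approx 5.3333$)
$h = 2 \sqrt{15}$ ($h = \sqrt{60} = 2 \sqrt{15} \approx 7.746$)
$b{\left(f,l \right)} = 9 l$
$b{\left(h,47 \right)} \left(-26\right) = 9 \cdot 47 \left(-26\right) = 423 \left(-26\right) = -10998$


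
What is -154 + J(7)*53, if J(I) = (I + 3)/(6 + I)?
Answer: -1472/13 ≈ -113.23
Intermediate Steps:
J(I) = (3 + I)/(6 + I)
-154 + J(7)*53 = -154 + ((3 + 7)/(6 + 7))*53 = -154 + (10/13)*53 = -154 + 530/13 = -1472/13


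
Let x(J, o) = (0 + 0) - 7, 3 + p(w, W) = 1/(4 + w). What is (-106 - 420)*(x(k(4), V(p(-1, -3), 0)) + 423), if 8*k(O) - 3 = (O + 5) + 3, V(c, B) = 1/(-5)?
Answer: -218816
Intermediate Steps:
p(w, W) = -3 + 1/(4 + w)
V(c, B) = -⅕
k(O) = 11/8 + O/8 (k(O) = 3/8 + ((O + 5) + 3)/8 = 3/8 + ((5 + O) + 3)/8 = 3/8 + (8 + O)/8 = 3/8 + (1 + O/8) = 11/8 + O/8)
x(J, o) = -7 (x(J, o) = 0 - 7 = -7)
(-106 - 420)*(x(k(4), V(p(-1, -3), 0)) + 423) = (-106 - 420)*(-7 + 423) = -526*416 = -218816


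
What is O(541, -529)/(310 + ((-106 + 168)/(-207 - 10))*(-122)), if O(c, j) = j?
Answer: -3703/2414 ≈ -1.5340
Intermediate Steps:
O(541, -529)/(310 + ((-106 + 168)/(-207 - 10))*(-122)) = -529/(310 + ((-106 + 168)/(-207 - 10))*(-122)) = -529/(310 + (62/(-217))*(-122)) = -529/(310 + (62*(-1/217))*(-122)) = -529/(310 - 2/7*(-122)) = -529/(310 + 244/7) = -529/2414/7 = -529*7/2414 = -3703/2414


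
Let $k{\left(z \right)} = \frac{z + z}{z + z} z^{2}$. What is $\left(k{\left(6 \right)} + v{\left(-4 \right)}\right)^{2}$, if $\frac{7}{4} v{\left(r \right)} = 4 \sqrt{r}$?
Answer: $\frac{62480}{49} + \frac{2304 i}{7} \approx 1275.1 + 329.14 i$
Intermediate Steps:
$v{\left(r \right)} = \frac{16 \sqrt{r}}{7}$ ($v{\left(r \right)} = \frac{4 \cdot 4 \sqrt{r}}{7} = \frac{16 \sqrt{r}}{7}$)
$k{\left(z \right)} = z^{2}$ ($k{\left(z \right)} = \frac{2 z}{2 z} z^{2} = 2 z \frac{1}{2 z} z^{2} = 1 z^{2} = z^{2}$)
$\left(k{\left(6 \right)} + v{\left(-4 \right)}\right)^{2} = \left(6^{2} + \frac{16 \sqrt{-4}}{7}\right)^{2} = \left(36 + \frac{16 \cdot 2 i}{7}\right)^{2} = \left(36 + \frac{32 i}{7}\right)^{2}$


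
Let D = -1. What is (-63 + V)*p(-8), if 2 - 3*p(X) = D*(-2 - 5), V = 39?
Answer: 40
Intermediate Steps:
p(X) = -5/3 (p(X) = ⅔ - (-1)*(-2 - 5)/3 = ⅔ - (-1)*(-7)/3 = ⅔ - ⅓*7 = ⅔ - 7/3 = -5/3)
(-63 + V)*p(-8) = (-63 + 39)*(-5/3) = -24*(-5/3) = 40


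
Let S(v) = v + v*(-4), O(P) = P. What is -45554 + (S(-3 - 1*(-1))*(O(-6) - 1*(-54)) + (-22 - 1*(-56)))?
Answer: -45232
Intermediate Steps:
S(v) = -3*v (S(v) = v - 4*v = -3*v)
-45554 + (S(-3 - 1*(-1))*(O(-6) - 1*(-54)) + (-22 - 1*(-56))) = -45554 + ((-3*(-3 - 1*(-1)))*(-6 - 1*(-54)) + (-22 - 1*(-56))) = -45554 + ((-3*(-3 + 1))*(-6 + 54) + (-22 + 56)) = -45554 + (-3*(-2)*48 + 34) = -45554 + (6*48 + 34) = -45554 + (288 + 34) = -45554 + 322 = -45232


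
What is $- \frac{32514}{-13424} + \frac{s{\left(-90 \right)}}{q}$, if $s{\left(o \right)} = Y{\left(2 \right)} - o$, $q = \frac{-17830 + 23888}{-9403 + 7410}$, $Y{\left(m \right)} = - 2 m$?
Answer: $- \frac{525969235}{20330648} \approx -25.871$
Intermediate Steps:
$q = - \frac{6058}{1993}$ ($q = \frac{6058}{-1993} = 6058 \left(- \frac{1}{1993}\right) = - \frac{6058}{1993} \approx -3.0396$)
$s{\left(o \right)} = -4 - o$ ($s{\left(o \right)} = \left(-2\right) 2 - o = -4 - o$)
$- \frac{32514}{-13424} + \frac{s{\left(-90 \right)}}{q} = - \frac{32514}{-13424} + \frac{-4 - -90}{- \frac{6058}{1993}} = \left(-32514\right) \left(- \frac{1}{13424}\right) + \left(-4 + 90\right) \left(- \frac{1993}{6058}\right) = \frac{16257}{6712} + 86 \left(- \frac{1993}{6058}\right) = \frac{16257}{6712} - \frac{85699}{3029} = - \frac{525969235}{20330648}$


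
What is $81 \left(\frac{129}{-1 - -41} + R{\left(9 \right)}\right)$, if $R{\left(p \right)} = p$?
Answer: $\frac{39609}{40} \approx 990.22$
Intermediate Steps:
$81 \left(\frac{129}{-1 - -41} + R{\left(9 \right)}\right) = 81 \left(\frac{129}{-1 - -41} + 9\right) = 81 \left(\frac{129}{-1 + 41} + 9\right) = 81 \left(\frac{129}{40} + 9\right) = 81 \cdot \frac{489}{40} = \frac{39609}{40}$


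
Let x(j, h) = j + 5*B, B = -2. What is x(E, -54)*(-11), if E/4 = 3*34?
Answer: -4378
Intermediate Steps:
E = 408 (E = 4*(3*34) = 4*102 = 408)
x(j, h) = -10 + j (x(j, h) = j + 5*(-2) = j - 10 = -10 + j)
x(E, -54)*(-11) = (-10 + 408)*(-11) = 398*(-11) = -4378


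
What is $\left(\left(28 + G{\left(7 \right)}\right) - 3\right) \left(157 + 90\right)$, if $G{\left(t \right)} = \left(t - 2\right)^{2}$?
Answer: $12350$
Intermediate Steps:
$G{\left(t \right)} = \left(-2 + t\right)^{2}$
$\left(\left(28 + G{\left(7 \right)}\right) - 3\right) \left(157 + 90\right) = \left(\left(28 + \left(-2 + 7\right)^{2}\right) - 3\right) \left(157 + 90\right) = \left(\left(28 + 5^{2}\right) - 3\right) 247 = \left(\left(28 + 25\right) - 3\right) 247 = \left(53 - 3\right) 247 = 50 \cdot 247 = 12350$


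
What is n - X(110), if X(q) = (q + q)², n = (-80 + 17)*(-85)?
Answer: -43045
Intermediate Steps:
n = 5355 (n = -63*(-85) = 5355)
X(q) = 4*q² (X(q) = (2*q)² = 4*q²)
n - X(110) = 5355 - 4*110² = 5355 - 4*12100 = 5355 - 1*48400 = 5355 - 48400 = -43045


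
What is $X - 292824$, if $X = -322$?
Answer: $-293146$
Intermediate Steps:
$X - 292824 = -322 - 292824 = -293146$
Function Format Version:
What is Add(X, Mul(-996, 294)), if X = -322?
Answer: -293146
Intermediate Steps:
Add(X, Mul(-996, 294)) = Add(-322, Mul(-996, 294)) = Add(-322, -292824) = -293146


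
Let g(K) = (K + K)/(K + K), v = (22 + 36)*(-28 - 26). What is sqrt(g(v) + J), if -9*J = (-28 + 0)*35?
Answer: sqrt(989)/3 ≈ 10.483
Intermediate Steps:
J = 980/9 (J = -(-28 + 0)*35/9 = -(-28)*35/9 = -1/9*(-980) = 980/9 ≈ 108.89)
v = -3132 (v = 58*(-54) = -3132)
g(K) = 1 (g(K) = (2*K)/((2*K)) = (2*K)*(1/(2*K)) = 1)
sqrt(g(v) + J) = sqrt(1 + 980/9) = sqrt(989/9) = sqrt(989)/3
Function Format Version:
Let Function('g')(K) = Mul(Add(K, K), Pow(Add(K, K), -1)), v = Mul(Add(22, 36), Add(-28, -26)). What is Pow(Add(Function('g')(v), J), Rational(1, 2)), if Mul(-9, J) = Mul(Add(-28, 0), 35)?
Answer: Mul(Rational(1, 3), Pow(989, Rational(1, 2))) ≈ 10.483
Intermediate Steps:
J = Rational(980, 9) (J = Mul(Rational(-1, 9), Mul(Add(-28, 0), 35)) = Mul(Rational(-1, 9), Mul(-28, 35)) = Mul(Rational(-1, 9), -980) = Rational(980, 9) ≈ 108.89)
v = -3132 (v = Mul(58, -54) = -3132)
Function('g')(K) = 1 (Function('g')(K) = Mul(Mul(2, K), Pow(Mul(2, K), -1)) = Mul(Mul(2, K), Mul(Rational(1, 2), Pow(K, -1))) = 1)
Pow(Add(Function('g')(v), J), Rational(1, 2)) = Pow(Add(1, Rational(980, 9)), Rational(1, 2)) = Pow(Rational(989, 9), Rational(1, 2)) = Mul(Rational(1, 3), Pow(989, Rational(1, 2)))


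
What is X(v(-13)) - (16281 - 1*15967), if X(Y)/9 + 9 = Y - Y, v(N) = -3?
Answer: -395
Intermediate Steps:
X(Y) = -81 (X(Y) = -81 + 9*(Y - Y) = -81 + 9*0 = -81 + 0 = -81)
X(v(-13)) - (16281 - 1*15967) = -81 - (16281 - 1*15967) = -81 - (16281 - 15967) = -81 - 1*314 = -81 - 314 = -395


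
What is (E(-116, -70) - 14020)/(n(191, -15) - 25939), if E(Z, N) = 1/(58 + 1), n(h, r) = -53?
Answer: 827179/1533528 ≈ 0.53940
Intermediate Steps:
E(Z, N) = 1/59
(E(-116, -70) - 14020)/(n(191, -15) - 25939) = (1/59 - 14020)/(-53 - 25939) = -827179/59/(-25992) = -827179/59*(-1/25992) = 827179/1533528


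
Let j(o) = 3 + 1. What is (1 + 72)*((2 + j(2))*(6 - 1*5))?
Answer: 438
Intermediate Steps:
j(o) = 4
(1 + 72)*((2 + j(2))*(6 - 1*5)) = (1 + 72)*((2 + 4)*(6 - 1*5)) = 73*(6*(6 - 5)) = 73*(6*1) = 73*6 = 438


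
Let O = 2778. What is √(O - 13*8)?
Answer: √2674 ≈ 51.711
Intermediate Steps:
√(O - 13*8) = √(2778 - 13*8) = √(2778 - 104) = √2674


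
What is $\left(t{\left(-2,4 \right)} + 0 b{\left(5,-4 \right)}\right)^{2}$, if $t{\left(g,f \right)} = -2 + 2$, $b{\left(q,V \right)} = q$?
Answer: $0$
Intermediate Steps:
$t{\left(g,f \right)} = 0$
$\left(t{\left(-2,4 \right)} + 0 b{\left(5,-4 \right)}\right)^{2} = \left(0 + 0 \cdot 5\right)^{2} = \left(0 + 0\right)^{2} = 0^{2} = 0$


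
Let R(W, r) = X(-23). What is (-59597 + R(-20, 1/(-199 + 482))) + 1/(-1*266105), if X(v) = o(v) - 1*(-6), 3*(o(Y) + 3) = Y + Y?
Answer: -47587024943/798315 ≈ -59609.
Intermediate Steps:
o(Y) = -3 + 2*Y/3 (o(Y) = -3 + (Y + Y)/3 = -3 + (2*Y)/3 = -3 + 2*Y/3)
X(v) = 3 + 2*v/3 (X(v) = (-3 + 2*v/3) - 1*(-6) = (-3 + 2*v/3) + 6 = 3 + 2*v/3)
R(W, r) = -37/3 (R(W, r) = 3 + (2/3)*(-23) = 3 - 46/3 = -37/3)
(-59597 + R(-20, 1/(-199 + 482))) + 1/(-1*266105) = (-59597 - 37/3) + 1/(-1*266105) = -178828/3 + 1/(-266105) = -178828/3 - 1/266105 = -47587024943/798315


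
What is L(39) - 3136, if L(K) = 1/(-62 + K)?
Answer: -72129/23 ≈ -3136.0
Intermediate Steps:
L(39) - 3136 = 1/(-62 + 39) - 3136 = 1/(-23) - 3136 = -1/23 - 3136 = -72129/23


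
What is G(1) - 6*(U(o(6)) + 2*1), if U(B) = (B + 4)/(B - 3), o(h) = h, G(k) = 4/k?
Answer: -28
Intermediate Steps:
U(B) = (4 + B)/(-3 + B)
G(1) - 6*(U(o(6)) + 2*1) = 4/1 - 6*((4 + 6)/(-3 + 6) + 2*1) = 4*1 - 6*(10/3 + 2) = 4 - 6*((1/3)*10 + 2) = 4 - 6*(10/3 + 2) = 4 - 6*16/3 = 4 - 32 = -28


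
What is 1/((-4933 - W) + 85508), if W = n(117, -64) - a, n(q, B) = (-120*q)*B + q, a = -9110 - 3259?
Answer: -1/830471 ≈ -1.2041e-6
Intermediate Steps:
a = -12369
n(q, B) = q - 120*B*q (n(q, B) = -120*B*q + q = q - 120*B*q)
W = 911046 (W = 117*(1 - 120*(-64)) - 1*(-12369) = 117*(1 + 7680) + 12369 = 117*7681 + 12369 = 898677 + 12369 = 911046)
1/((-4933 - W) + 85508) = 1/((-4933 - 1*911046) + 85508) = 1/((-4933 - 911046) + 85508) = 1/(-915979 + 85508) = 1/(-830471) = -1/830471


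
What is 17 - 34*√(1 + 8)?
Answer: -85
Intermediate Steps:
17 - 34*√(1 + 8) = 17 - 34*√9 = 17 - 34*3 = 17 - 102 = -85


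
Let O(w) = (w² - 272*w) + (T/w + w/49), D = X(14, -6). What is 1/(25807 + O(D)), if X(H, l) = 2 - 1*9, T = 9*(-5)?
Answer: 7/194364 ≈ 3.6015e-5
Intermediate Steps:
T = -45
X(H, l) = -7 (X(H, l) = 2 - 9 = -7)
D = -7
O(w) = w² - 45/w - 13327*w/49 (O(w) = (w² - 272*w) + (-45/w + w/49) = w² - 45/w - 13327*w/49)
1/(25807 + O(D)) = 1/(25807 + ((-7)² - 45/(-7) - 13327/49*(-7))) = 1/(25807 + (49 - 45*(-⅐) + 13327/7)) = 1/(25807 + (49 + 45/7 + 13327/7)) = 1/(25807 + 13715/7) = 1/(194364/7) = 7/194364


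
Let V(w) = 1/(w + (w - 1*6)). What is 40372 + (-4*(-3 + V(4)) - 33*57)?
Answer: 38501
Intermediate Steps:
V(w) = 1/(-6 + 2*w) (V(w) = 1/(w + (w - 6)) = 1/(w + (-6 + w)) = 1/(-6 + 2*w))
40372 + (-4*(-3 + V(4)) - 33*57) = 40372 + (-4*(-3 + 1/(2*(-3 + 4))) - 33*57) = 40372 + (-4*(-3 + (½)/1) - 1881) = 40372 + (-4*(-3 + (½)*1) - 1881) = 40372 + (-4*(-3 + ½) - 1881) = 40372 + (-4*(-5/2) - 1881) = 40372 + (10 - 1881) = 40372 - 1871 = 38501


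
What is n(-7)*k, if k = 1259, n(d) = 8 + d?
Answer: 1259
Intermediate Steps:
n(-7)*k = (8 - 7)*1259 = 1*1259 = 1259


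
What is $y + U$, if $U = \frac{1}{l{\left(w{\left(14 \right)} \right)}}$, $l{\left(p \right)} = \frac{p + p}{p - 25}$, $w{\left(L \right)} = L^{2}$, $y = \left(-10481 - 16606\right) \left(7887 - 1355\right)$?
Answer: $- \frac{69357455157}{392} \approx -1.7693 \cdot 10^{8}$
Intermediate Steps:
$y = -176932284$ ($y = \left(-27087\right) 6532 = -176932284$)
$l{\left(p \right)} = \frac{2 p}{-25 + p}$
$U = \frac{171}{392}$ ($U = \frac{1}{2 \cdot 14^{2} \frac{1}{-25 + 14^{2}}} = \frac{1}{2 \cdot 196 \frac{1}{-25 + 196}} = \frac{1}{2 \cdot 196 \cdot \frac{1}{171}} = \frac{1}{\frac{392}{171}} = \frac{171}{392} \approx 0.43622$)
$y + U = -176932284 + \frac{171}{392} = - \frac{69357455157}{392}$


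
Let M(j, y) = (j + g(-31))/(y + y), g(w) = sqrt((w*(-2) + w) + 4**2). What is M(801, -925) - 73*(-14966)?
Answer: 2021157499/1850 - sqrt(47)/1850 ≈ 1.0925e+6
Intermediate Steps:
g(w) = sqrt(16 - w) (g(w) = sqrt((-2*w + w) + 16) = sqrt(-w + 16) = sqrt(16 - w))
M(j, y) = (j + sqrt(47))/(2*y) (M(j, y) = (j + sqrt(16 - 1*(-31)))/(y + y) = (j + sqrt(16 + 31))/((2*y)) = (j + sqrt(47))*(1/(2*y)) = (j + sqrt(47))/(2*y))
M(801, -925) - 73*(-14966) = (1/2)*(801 + sqrt(47))/(-925) - 73*(-14966) = (1/2)*(-1/925)*(801 + sqrt(47)) - 1*(-1092518) = (-801/1850 - sqrt(47)/1850) + 1092518 = 2021157499/1850 - sqrt(47)/1850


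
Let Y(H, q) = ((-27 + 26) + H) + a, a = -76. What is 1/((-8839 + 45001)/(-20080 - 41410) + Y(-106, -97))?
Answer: -30745/5644416 ≈ -0.0054470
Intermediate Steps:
Y(H, q) = -77 + H (Y(H, q) = ((-27 + 26) + H) - 76 = (-1 + H) - 76 = -77 + H)
1/((-8839 + 45001)/(-20080 - 41410) + Y(-106, -97)) = 1/((-8839 + 45001)/(-20080 - 41410) + (-77 - 106)) = 1/(36162/(-61490) - 183) = 1/(36162*(-1/61490) - 183) = 1/(-18081/30745 - 183) = 1/(-5644416/30745) = -30745/5644416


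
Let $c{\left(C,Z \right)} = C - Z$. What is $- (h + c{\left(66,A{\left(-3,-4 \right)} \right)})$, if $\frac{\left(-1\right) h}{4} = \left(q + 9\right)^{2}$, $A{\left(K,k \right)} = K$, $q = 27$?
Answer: $5115$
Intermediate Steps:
$h = -5184$ ($h = - 4 \left(27 + 9\right)^{2} = - 4 \cdot 36^{2} = \left(-4\right) 1296 = -5184$)
$- (h + c{\left(66,A{\left(-3,-4 \right)} \right)}) = - (-5184 + \left(66 - -3\right)) = - (-5184 + \left(66 + 3\right)) = - (-5184 + 69) = \left(-1\right) \left(-5115\right) = 5115$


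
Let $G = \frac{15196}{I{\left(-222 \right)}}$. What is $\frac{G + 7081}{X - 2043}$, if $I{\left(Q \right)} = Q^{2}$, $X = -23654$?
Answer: $- \frac{87248800}{316612737} \approx -0.27557$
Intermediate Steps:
$G = \frac{3799}{12321}$ ($G = \frac{15196}{\left(-222\right)^{2}} = \frac{15196}{49284} = 15196 \cdot \frac{1}{49284} = \frac{3799}{12321} \approx 0.30834$)
$\frac{G + 7081}{X - 2043} = \frac{\frac{3799}{12321} + 7081}{-23654 - 2043} = \frac{87248800}{12321 \left(-25697\right)} = \frac{87248800}{12321} \left(- \frac{1}{25697}\right) = - \frac{87248800}{316612737}$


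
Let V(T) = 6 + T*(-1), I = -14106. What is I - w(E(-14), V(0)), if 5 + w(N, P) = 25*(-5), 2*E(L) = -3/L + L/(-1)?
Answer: -13976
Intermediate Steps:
E(L) = -3/(2*L) - L/2 (E(L) = (-3/L + L/(-1))/2 = (-3/L + L*(-1))/2 = (-3/L - L)/2 = (-L - 3/L)/2 = -3/(2*L) - L/2)
V(T) = 6 - T
w(N, P) = -130 (w(N, P) = -5 + 25*(-5) = -5 - 125 = -130)
I - w(E(-14), V(0)) = -14106 - 1*(-130) = -14106 + 130 = -13976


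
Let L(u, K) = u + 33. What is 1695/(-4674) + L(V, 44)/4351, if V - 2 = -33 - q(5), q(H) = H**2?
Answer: -6909/18778 ≈ -0.36793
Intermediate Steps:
V = -56 (V = 2 + (-33 - 1*5**2) = 2 + (-33 - 1*25) = 2 + (-33 - 25) = 2 - 58 = -56)
L(u, K) = 33 + u
1695/(-4674) + L(V, 44)/4351 = 1695/(-4674) + (33 - 56)/4351 = 1695*(-1/4674) - 23*1/4351 = -565/1558 - 23/4351 = -6909/18778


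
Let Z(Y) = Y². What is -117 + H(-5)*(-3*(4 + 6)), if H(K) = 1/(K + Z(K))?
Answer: -237/2 ≈ -118.50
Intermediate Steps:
H(K) = 1/(K + K²)
-117 + H(-5)*(-3*(4 + 6)) = -117 + (1/((-5)*(1 - 5)))*(-3*(4 + 6)) = -117 + (-⅕/(-4))*(-3*10) = -117 - ⅕*(-¼)*(-30) = -117 + (1/20)*(-30) = -117 - 3/2 = -237/2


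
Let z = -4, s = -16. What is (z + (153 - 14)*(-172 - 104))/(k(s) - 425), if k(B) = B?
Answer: 38368/441 ≈ 87.002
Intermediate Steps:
(z + (153 - 14)*(-172 - 104))/(k(s) - 425) = (-4 + (153 - 14)*(-172 - 104))/(-16 - 425) = (-4 + 139*(-276))/(-441) = (-4 - 38364)*(-1/441) = -38368*(-1/441) = 38368/441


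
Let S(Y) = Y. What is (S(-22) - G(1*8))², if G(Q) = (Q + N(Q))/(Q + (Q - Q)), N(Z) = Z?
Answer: 576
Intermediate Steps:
G(Q) = 2 (G(Q) = (Q + Q)/(Q + (Q - Q)) = (2*Q)/(Q + 0) = (2*Q)/Q = 2)
(S(-22) - G(1*8))² = (-22 - 1*2)² = (-22 - 2)² = (-24)² = 576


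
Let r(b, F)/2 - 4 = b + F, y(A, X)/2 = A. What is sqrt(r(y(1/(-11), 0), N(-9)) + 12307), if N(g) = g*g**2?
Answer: sqrt(1313653)/11 ≈ 104.20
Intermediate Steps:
N(g) = g**3
y(A, X) = 2*A
r(b, F) = 8 + 2*F + 2*b (r(b, F) = 8 + 2*(b + F) = 8 + 2*(F + b) = 8 + (2*F + 2*b) = 8 + 2*F + 2*b)
sqrt(r(y(1/(-11), 0), N(-9)) + 12307) = sqrt((8 + 2*(-9)**3 + 2*(2/(-11))) + 12307) = sqrt((8 + 2*(-729) + 2*(2*(-1/11))) + 12307) = sqrt((8 - 1458 + 2*(-2/11)) + 12307) = sqrt((8 - 1458 - 4/11) + 12307) = sqrt(-15954/11 + 12307) = sqrt(119423/11) = sqrt(1313653)/11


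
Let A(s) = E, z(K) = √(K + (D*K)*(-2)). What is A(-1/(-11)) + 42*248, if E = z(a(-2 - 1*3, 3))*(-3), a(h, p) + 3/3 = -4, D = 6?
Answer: 10416 - 3*√55 ≈ 10394.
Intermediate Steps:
a(h, p) = -5 (a(h, p) = -1 - 4 = -5)
z(K) = √11*√(-K) (z(K) = √(K + (6*K)*(-2)) = √(K - 12*K) = √(-11*K) = √11*√(-K))
E = -3*√55 (E = (√11*√(-1*(-5)))*(-3) = (√11*√5)*(-3) = √55*(-3) = -3*√55 ≈ -22.249)
A(s) = -3*√55
A(-1/(-11)) + 42*248 = -3*√55 + 42*248 = -3*√55 + 10416 = 10416 - 3*√55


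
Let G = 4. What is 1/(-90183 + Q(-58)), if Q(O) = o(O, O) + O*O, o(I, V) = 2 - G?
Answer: -1/86821 ≈ -1.1518e-5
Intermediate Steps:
o(I, V) = -2 (o(I, V) = 2 - 1*4 = 2 - 4 = -2)
Q(O) = -2 + O**2 (Q(O) = -2 + O*O = -2 + O**2)
1/(-90183 + Q(-58)) = 1/(-90183 + (-2 + (-58)**2)) = 1/(-90183 + (-2 + 3364)) = 1/(-90183 + 3362) = 1/(-86821) = -1/86821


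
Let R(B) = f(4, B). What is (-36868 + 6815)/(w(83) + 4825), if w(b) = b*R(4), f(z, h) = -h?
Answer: -30053/4493 ≈ -6.6889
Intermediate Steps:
R(B) = -B
w(b) = -4*b (w(b) = b*(-1*4) = b*(-4) = -4*b)
(-36868 + 6815)/(w(83) + 4825) = (-36868 + 6815)/(-4*83 + 4825) = -30053/(-332 + 4825) = -30053/4493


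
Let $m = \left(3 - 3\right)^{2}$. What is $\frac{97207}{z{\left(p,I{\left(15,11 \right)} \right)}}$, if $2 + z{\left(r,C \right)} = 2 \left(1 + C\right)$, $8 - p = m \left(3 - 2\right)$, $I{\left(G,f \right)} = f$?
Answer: $\frac{8837}{2} \approx 4418.5$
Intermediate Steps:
$m = 0$ ($m = 0^{2} = 0$)
$p = 8$ ($p = 8 - 0 \left(3 - 2\right) = 8 - 0 \cdot 1 = 8 - 0 = 8 + 0 = 8$)
$z{\left(r,C \right)} = 2 C$ ($z{\left(r,C \right)} = -2 + 2 \left(1 + C\right) = -2 + \left(2 + 2 C\right) = 2 C$)
$\frac{97207}{z{\left(p,I{\left(15,11 \right)} \right)}} = \frac{97207}{2 \cdot 11} = \frac{97207}{22} = 97207 \cdot \frac{1}{22} = \frac{8837}{2}$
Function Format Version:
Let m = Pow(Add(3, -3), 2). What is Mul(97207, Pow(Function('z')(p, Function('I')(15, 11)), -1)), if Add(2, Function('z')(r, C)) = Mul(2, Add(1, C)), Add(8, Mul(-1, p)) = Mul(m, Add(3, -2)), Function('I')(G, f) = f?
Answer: Rational(8837, 2) ≈ 4418.5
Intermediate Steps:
m = 0 (m = Pow(0, 2) = 0)
p = 8 (p = Add(8, Mul(-1, Mul(0, Add(3, -2)))) = Add(8, Mul(-1, Mul(0, 1))) = Add(8, Mul(-1, 0)) = Add(8, 0) = 8)
Function('z')(r, C) = Mul(2, C) (Function('z')(r, C) = Add(-2, Mul(2, Add(1, C))) = Add(-2, Add(2, Mul(2, C))) = Mul(2, C))
Mul(97207, Pow(Function('z')(p, Function('I')(15, 11)), -1)) = Mul(97207, Pow(Mul(2, 11), -1)) = Mul(97207, Pow(22, -1)) = Mul(97207, Rational(1, 22)) = Rational(8837, 2)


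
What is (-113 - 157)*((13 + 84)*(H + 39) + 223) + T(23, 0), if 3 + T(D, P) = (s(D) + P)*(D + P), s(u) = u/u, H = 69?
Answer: -2888710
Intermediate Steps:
s(u) = 1
T(D, P) = -3 + (1 + P)*(D + P)
(-113 - 157)*((13 + 84)*(H + 39) + 223) + T(23, 0) = (-113 - 157)*((13 + 84)*(69 + 39) + 223) + (-3 + 23 + 0 + 0**2 + 23*0) = -270*(97*108 + 223) + (-3 + 23 + 0 + 0 + 0) = -270*(10476 + 223) + 20 = -270*10699 + 20 = -2888730 + 20 = -2888710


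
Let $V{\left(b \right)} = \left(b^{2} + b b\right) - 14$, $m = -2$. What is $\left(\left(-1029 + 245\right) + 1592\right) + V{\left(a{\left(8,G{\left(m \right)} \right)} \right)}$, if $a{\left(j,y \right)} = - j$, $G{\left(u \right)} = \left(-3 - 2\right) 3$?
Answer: $922$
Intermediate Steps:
$G{\left(u \right)} = -15$ ($G{\left(u \right)} = \left(-5\right) 3 = -15$)
$V{\left(b \right)} = -14 + 2 b^{2}$ ($V{\left(b \right)} = \left(b^{2} + b^{2}\right) - 14 = 2 b^{2} - 14 = -14 + 2 b^{2}$)
$\left(\left(-1029 + 245\right) + 1592\right) + V{\left(a{\left(8,G{\left(m \right)} \right)} \right)} = \left(\left(-1029 + 245\right) + 1592\right) - \left(14 - 2 \left(\left(-1\right) 8\right)^{2}\right) = \left(-784 + 1592\right) - \left(14 - 2 \left(-8\right)^{2}\right) = 808 + \left(-14 + 2 \cdot 64\right) = 808 + \left(-14 + 128\right) = 808 + 114 = 922$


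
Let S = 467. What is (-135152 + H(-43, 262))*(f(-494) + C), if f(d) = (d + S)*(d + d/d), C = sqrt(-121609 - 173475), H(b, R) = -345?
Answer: -1803600567 - 270994*I*sqrt(73771) ≈ -1.8036e+9 - 7.3604e+7*I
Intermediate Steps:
C = 2*I*sqrt(73771) (C = sqrt(-295084) = 2*I*sqrt(73771) ≈ 543.22*I)
f(d) = (1 + d)*(467 + d) (f(d) = (d + 467)*(d + d/d) = (467 + d)*(d + 1) = (467 + d)*(1 + d) = (1 + d)*(467 + d))
(-135152 + H(-43, 262))*(f(-494) + C) = (-135152 - 345)*((467 + (-494)**2 + 468*(-494)) + 2*I*sqrt(73771)) = -135497*((467 + 244036 - 231192) + 2*I*sqrt(73771)) = -135497*(13311 + 2*I*sqrt(73771)) = -1803600567 - 270994*I*sqrt(73771)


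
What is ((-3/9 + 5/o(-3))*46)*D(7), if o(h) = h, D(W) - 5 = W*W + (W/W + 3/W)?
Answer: -35696/7 ≈ -5099.4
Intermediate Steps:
D(W) = 6 + W**2 + 3/W (D(W) = 5 + (W*W + (W/W + 3/W)) = 5 + (W**2 + (1 + 3/W)) = 5 + (1 + W**2 + 3/W) = 6 + W**2 + 3/W)
((-3/9 + 5/o(-3))*46)*D(7) = ((-3/9 + 5/(-3))*46)*(6 + 7**2 + 3/7) = ((-3*1/9 + 5*(-1/3))*46)*(6 + 49 + 3*(1/7)) = ((-1/3 - 5/3)*46)*(6 + 49 + 3/7) = -2*46*(388/7) = -92*388/7 = -35696/7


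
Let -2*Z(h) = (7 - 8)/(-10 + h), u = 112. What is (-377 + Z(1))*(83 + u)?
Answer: -441155/6 ≈ -73526.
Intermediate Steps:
Z(h) = 1/(2*(-10 + h)) (Z(h) = -(7 - 8)/(2*(-10 + h)) = -(-1)/(2*(-10 + h)) = 1/(2*(-10 + h)))
(-377 + Z(1))*(83 + u) = (-377 + 1/(2*(-10 + 1)))*(83 + 112) = (-377 + (½)/(-9))*195 = (-377 + (½)*(-⅑))*195 = (-377 - 1/18)*195 = -6787/18*195 = -441155/6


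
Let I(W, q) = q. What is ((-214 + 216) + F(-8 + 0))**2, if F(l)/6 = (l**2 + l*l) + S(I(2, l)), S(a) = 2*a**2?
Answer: 2365444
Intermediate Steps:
F(l) = 24*l**2 (F(l) = 6*((l**2 + l*l) + 2*l**2) = 6*((l**2 + l**2) + 2*l**2) = 6*(2*l**2 + 2*l**2) = 6*(4*l**2) = 24*l**2)
((-214 + 216) + F(-8 + 0))**2 = ((-214 + 216) + 24*(-8 + 0)**2)**2 = (2 + 24*(-8)**2)**2 = (2 + 24*64)**2 = (2 + 1536)**2 = 1538**2 = 2365444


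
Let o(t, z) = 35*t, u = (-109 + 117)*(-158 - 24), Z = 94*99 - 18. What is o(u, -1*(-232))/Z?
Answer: -6370/1161 ≈ -5.4866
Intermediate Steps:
Z = 9288 (Z = 9306 - 18 = 9288)
u = -1456 (u = 8*(-182) = -1456)
o(u, -1*(-232))/Z = (35*(-1456))/9288 = -50960*1/9288 = -6370/1161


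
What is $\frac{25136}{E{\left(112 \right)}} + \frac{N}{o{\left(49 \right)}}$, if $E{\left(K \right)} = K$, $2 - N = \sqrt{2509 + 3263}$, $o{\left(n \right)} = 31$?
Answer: $\frac{48715}{217} - \frac{2 \sqrt{1443}}{31} \approx 222.04$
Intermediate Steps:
$N = 2 - 2 \sqrt{1443}$ ($N = 2 - \sqrt{2509 + 3263} = 2 - \sqrt{5772} = 2 - 2 \sqrt{1443} \approx -73.974$)
$\frac{25136}{E{\left(112 \right)}} + \frac{N}{o{\left(49 \right)}} = \frac{25136}{112} + \frac{2 - 2 \sqrt{1443}}{31} = 25136 \cdot \frac{1}{112} + \left(2 - 2 \sqrt{1443}\right) \frac{1}{31} = \frac{1571}{7} + \left(\frac{2}{31} - \frac{2 \sqrt{1443}}{31}\right) = \frac{48715}{217} - \frac{2 \sqrt{1443}}{31}$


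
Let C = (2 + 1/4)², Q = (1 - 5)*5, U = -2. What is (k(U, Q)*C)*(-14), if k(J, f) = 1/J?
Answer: 567/16 ≈ 35.438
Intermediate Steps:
Q = -20 (Q = -4*5 = -20)
C = 81/16 (C = (2 + ¼)² = (9/4)² = 81/16 ≈ 5.0625)
(k(U, Q)*C)*(-14) = ((81/16)/(-2))*(-14) = -½*81/16*(-14) = -81/32*(-14) = 567/16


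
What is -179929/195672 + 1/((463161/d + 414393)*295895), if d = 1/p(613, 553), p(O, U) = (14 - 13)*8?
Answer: -2358410679626131/2564761291977480 ≈ -0.91954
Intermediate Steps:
p(O, U) = 8 (p(O, U) = 1*8 = 8)
d = ⅛ (d = 1/8 = ⅛ ≈ 0.12500)
-179929/195672 + 1/((463161/d + 414393)*295895) = -179929/195672 + 1/((463161/(⅛) + 414393)*295895) = -179929*1/195672 + (1/295895)/(463161*8 + 414393) = -179929/195672 + (1/295895)/(3705288 + 414393) = -179929/195672 + (1/295895)/4119681 = -179929/195672 + (1/4119681)*(1/295895) = -179929/195672 + 1/1218993009495 = -2358410679626131/2564761291977480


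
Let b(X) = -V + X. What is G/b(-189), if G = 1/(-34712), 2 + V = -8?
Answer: 1/6213448 ≈ 1.6094e-7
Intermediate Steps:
V = -10 (V = -2 - 8 = -10)
b(X) = 10 + X (b(X) = -1*(-10) + X = 10 + X)
G = -1/34712 ≈ -2.8808e-5
G/b(-189) = -1/(34712*(10 - 189)) = -1/34712/(-179) = -1/34712*(-1/179) = 1/6213448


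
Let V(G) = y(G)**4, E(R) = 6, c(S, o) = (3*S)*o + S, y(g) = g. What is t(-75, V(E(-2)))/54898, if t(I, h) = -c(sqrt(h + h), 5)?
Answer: -288*sqrt(2)/27449 ≈ -0.014838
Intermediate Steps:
c(S, o) = S + 3*S*o (c(S, o) = 3*S*o + S = S + 3*S*o)
V(G) = G**4
t(I, h) = -16*sqrt(2)*sqrt(h) (t(I, h) = -sqrt(h + h)*(1 + 3*5) = -sqrt(2*h)*(1 + 15) = -sqrt(2)*sqrt(h)*16 = -16*sqrt(2)*sqrt(h))
t(-75, V(E(-2)))/54898 = -16*sqrt(2)*sqrt(6**4)/54898 = -16*sqrt(2)*sqrt(1296)*(1/54898) = -16*sqrt(2)*36*(1/54898) = -576*sqrt(2)*(1/54898) = -288*sqrt(2)/27449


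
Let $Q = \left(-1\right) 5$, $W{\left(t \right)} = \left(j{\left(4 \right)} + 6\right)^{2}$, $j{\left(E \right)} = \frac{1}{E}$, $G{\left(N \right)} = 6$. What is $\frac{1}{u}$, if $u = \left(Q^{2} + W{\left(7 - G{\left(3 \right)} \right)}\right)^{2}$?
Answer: $\frac{256}{1050625} \approx 0.00024366$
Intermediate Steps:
$W{\left(t \right)} = \frac{625}{16}$ ($W{\left(t \right)} = \left(\frac{1}{4} + 6\right)^{2} = \left(\frac{25}{4}\right)^{2} = \frac{625}{16}$)
$Q = -5$
$u = \frac{1050625}{256}$ ($u = \left(\left(-5\right)^{2} + \frac{625}{16}\right)^{2} = \left(25 + \frac{625}{16}\right)^{2} = \left(\frac{1025}{16}\right)^{2} = \frac{1050625}{256} \approx 4104.0$)
$\frac{1}{u} = \frac{1}{\frac{1050625}{256}} = \frac{256}{1050625}$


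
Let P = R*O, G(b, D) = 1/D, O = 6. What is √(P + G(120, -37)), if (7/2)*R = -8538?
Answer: I*√981837661/259 ≈ 120.98*I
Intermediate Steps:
R = -17076/7 (R = (2/7)*(-8538) = -17076/7 ≈ -2439.4)
P = -102456/7 (P = -17076/7*6 = -102456/7 ≈ -14637.)
√(P + G(120, -37)) = √(-102456/7 + 1/(-37)) = √(-102456/7 - 1/37) = √(-3790879/259) = I*√981837661/259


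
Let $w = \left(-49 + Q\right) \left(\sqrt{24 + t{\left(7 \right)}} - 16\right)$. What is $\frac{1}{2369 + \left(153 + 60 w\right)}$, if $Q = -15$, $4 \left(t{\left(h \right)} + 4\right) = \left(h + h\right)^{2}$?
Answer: $\frac{31981}{1536845522} + \frac{960 \sqrt{69}}{768422761} \approx 3.1187 \cdot 10^{-5}$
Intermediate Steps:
$t{\left(h \right)} = -4 + h^{2}$ ($t{\left(h \right)} = -4 + \frac{\left(h + h\right)^{2}}{4} = -4 + \frac{\left(2 h\right)^{2}}{4} = -4 + \frac{4 h^{2}}{4} = -4 + h^{2}$)
$w = 1024 - 64 \sqrt{69}$ ($w = \left(-49 - 15\right) \left(\sqrt{24 - \left(4 - 7^{2}\right)} - 16\right) = - 64 \left(\sqrt{24 + \left(-4 + 49\right)} - 16\right) = - 64 \left(\sqrt{24 + 45} - 16\right) = - 64 \left(\sqrt{69} - 16\right) = - 64 \left(-16 + \sqrt{69}\right) = 1024 - 64 \sqrt{69} \approx 492.38$)
$\frac{1}{2369 + \left(153 + 60 w\right)} = \frac{1}{2369 + \left(153 + 60 \left(1024 - 64 \sqrt{69}\right)\right)} = \frac{1}{2369 + \left(153 + \left(61440 - 3840 \sqrt{69}\right)\right)} = \frac{1}{2369 + \left(61593 - 3840 \sqrt{69}\right)} = \frac{1}{63962 - 3840 \sqrt{69}}$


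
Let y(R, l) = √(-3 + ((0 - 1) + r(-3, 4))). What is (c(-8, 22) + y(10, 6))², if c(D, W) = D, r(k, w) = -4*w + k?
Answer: (8 - I*√23)² ≈ 41.0 - 76.733*I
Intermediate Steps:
r(k, w) = k - 4*w
y(R, l) = I*√23 (y(R, l) = √(-3 + ((0 - 1) + (-3 - 4*4))) = √(-3 + (-1 + (-3 - 16))) = √(-3 + (-1 - 19)) = √(-3 - 20) = √(-23) = I*√23)
(c(-8, 22) + y(10, 6))² = (-8 + I*√23)²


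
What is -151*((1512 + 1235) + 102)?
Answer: -430199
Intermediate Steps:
-151*((1512 + 1235) + 102) = -151*(2747 + 102) = -151*2849 = -430199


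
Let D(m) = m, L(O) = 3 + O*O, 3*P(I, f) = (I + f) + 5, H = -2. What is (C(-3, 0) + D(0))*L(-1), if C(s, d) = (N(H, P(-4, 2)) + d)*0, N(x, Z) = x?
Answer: 0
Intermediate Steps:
P(I, f) = 5/3 + I/3 + f/3 (P(I, f) = ((I + f) + 5)/3 = (5 + I + f)/3 = 5/3 + I/3 + f/3)
L(O) = 3 + O²
C(s, d) = 0 (C(s, d) = (-2 + d)*0 = 0)
(C(-3, 0) + D(0))*L(-1) = (0 + 0)*(3 + (-1)²) = 0*(3 + 1) = 0*4 = 0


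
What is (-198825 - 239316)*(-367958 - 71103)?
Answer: 192370625601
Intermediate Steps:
(-198825 - 239316)*(-367958 - 71103) = -438141*(-439061) = 192370625601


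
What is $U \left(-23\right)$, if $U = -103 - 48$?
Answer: $3473$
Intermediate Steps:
$U = -151$
$U \left(-23\right) = \left(-151\right) \left(-23\right) = 3473$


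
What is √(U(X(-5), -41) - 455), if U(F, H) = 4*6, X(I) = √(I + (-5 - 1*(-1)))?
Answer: I*√431 ≈ 20.761*I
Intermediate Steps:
X(I) = √(-4 + I) (X(I) = √(I + (-5 + 1)) = √(I - 4) = √(-4 + I))
U(F, H) = 24
√(U(X(-5), -41) - 455) = √(24 - 455) = √(-431) = I*√431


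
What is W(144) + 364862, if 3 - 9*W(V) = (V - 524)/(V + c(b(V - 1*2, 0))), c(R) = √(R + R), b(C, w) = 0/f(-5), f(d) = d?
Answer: 118215491/324 ≈ 3.6486e+5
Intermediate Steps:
b(C, w) = 0 (b(C, w) = 0/(-5) = 0*(-⅕) = 0)
c(R) = √2*√R (c(R) = √(2*R) = √2*√R)
W(V) = ⅓ - (-524 + V)/(9*V) (W(V) = ⅓ - (V - 524)/(9*(V + √2*√0)) = ⅓ - (-524 + V)/(9*(V + √2*0)) = ⅓ - (-524 + V)/(9*(V + 0)) = ⅓ - (-524 + V)/(9*V))
W(144) + 364862 = (2/9)*(262 + 144)/144 + 364862 = (2/9)*(1/144)*406 + 364862 = 203/324 + 364862 = 118215491/324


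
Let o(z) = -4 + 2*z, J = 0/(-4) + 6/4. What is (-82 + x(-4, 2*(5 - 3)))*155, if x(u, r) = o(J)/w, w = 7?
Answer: -89125/7 ≈ -12732.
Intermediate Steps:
J = 3/2 (J = 0*(-¼) + 6*(¼) = 0 + 3/2 = 3/2 ≈ 1.5000)
x(u, r) = -⅐ (x(u, r) = (-4 + 2*(3/2))/7 = (-4 + 3)*(⅐) = -1*⅐ = -⅐)
(-82 + x(-4, 2*(5 - 3)))*155 = (-82 - ⅐)*155 = -575/7*155 = -89125/7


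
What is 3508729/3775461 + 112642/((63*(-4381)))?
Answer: 181048084075/347346187461 ≈ 0.52123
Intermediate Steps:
3508729/3775461 + 112642/((63*(-4381))) = 3508729*(1/3775461) + 112642/(-276003) = 3508729/3775461 + 112642*(-1/276003) = 3508729/3775461 - 112642/276003 = 181048084075/347346187461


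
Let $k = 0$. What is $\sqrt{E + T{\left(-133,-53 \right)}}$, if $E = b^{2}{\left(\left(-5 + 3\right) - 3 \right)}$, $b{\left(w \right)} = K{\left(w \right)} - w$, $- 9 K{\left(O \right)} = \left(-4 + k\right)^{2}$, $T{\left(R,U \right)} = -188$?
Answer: $\frac{i \sqrt{14387}}{9} \approx 13.327 i$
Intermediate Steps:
$K{\left(O \right)} = - \frac{16}{9}$ ($K{\left(O \right)} = - \frac{\left(-4 + 0\right)^{2}}{9} = - \frac{\left(-4\right)^{2}}{9} = \left(- \frac{1}{9}\right) 16 = - \frac{16}{9}$)
$b{\left(w \right)} = - \frac{16}{9} - w$
$E = \frac{841}{81}$ ($E = \left(- \frac{16}{9} - \left(\left(-5 + 3\right) - 3\right)\right)^{2} = \left(- \frac{16}{9} - \left(-2 - 3\right)\right)^{2} = \left(- \frac{16}{9} - -5\right)^{2} = \left(- \frac{16}{9} + 5\right)^{2} = \left(\frac{29}{9}\right)^{2} = \frac{841}{81} \approx 10.383$)
$\sqrt{E + T{\left(-133,-53 \right)}} = \sqrt{\frac{841}{81} - 188} = \sqrt{- \frac{14387}{81}} = \frac{i \sqrt{14387}}{9}$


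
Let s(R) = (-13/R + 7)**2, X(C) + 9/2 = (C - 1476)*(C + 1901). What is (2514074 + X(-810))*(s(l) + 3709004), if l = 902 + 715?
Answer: 194382259568504552/2614689 ≈ 7.4342e+10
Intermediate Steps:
X(C) = -9/2 + (-1476 + C)*(1901 + C) (X(C) = -9/2 + (C - 1476)*(C + 1901) = -9/2 + (-1476 + C)*(1901 + C))
l = 1617
s(R) = (7 - 13/R)**2
(2514074 + X(-810))*(s(l) + 3709004) = (2514074 + (-5611761/2 + (-810)**2 + 425*(-810)))*((-13 + 7*1617)**2/1617**2 + 3709004) = (2514074 + (-5611761/2 + 656100 - 344250))*((-13 + 11319)**2/2614689 + 3709004) = (2514074 - 4988061/2)*((1/2614689)*11306**2 + 3709004) = 40087*((1/2614689)*127825636 + 3709004)/2 = 40087*(127825636/2614689 + 3709004)/2 = (40087/2)*(9698019785392/2614689) = 194382259568504552/2614689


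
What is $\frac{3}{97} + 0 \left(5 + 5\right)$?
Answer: $\frac{3}{97} \approx 0.030928$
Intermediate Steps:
$\frac{3}{97} + 0 \left(5 + 5\right) = 3 \cdot \frac{1}{97} + 0 \cdot 10 = \frac{3}{97} + 0 = \frac{3}{97}$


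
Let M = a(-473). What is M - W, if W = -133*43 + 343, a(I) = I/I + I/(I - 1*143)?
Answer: 301155/56 ≈ 5377.8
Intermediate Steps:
a(I) = 1 + I/(-143 + I) (a(I) = 1 + I/(I - 143) = 1 + I/(-143 + I))
W = -5376 (W = -5719 + 343 = -5376)
M = 99/56 (M = (-143 + 2*(-473))/(-143 - 473) = (-143 - 946)/(-616) = -1/616*(-1089) = 99/56 ≈ 1.7679)
M - W = 99/56 - 1*(-5376) = 99/56 + 5376 = 301155/56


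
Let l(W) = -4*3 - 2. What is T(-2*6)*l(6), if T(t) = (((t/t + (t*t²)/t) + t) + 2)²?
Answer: -255150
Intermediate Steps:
l(W) = -14 (l(W) = -12 - 2 = -14)
T(t) = (3 + t + t²)² (T(t) = (((1 + t³/t) + t) + 2)² = (((1 + t²) + t) + 2)² = ((1 + t + t²) + 2)² = (3 + t + t²)²)
T(-2*6)*l(6) = (3 - 2*6 + (-2*6)²)²*(-14) = (3 - 12 + (-12)²)²*(-14) = (3 - 12 + 144)²*(-14) = 135²*(-14) = 18225*(-14) = -255150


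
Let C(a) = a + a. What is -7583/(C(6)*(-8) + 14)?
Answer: 7583/82 ≈ 92.476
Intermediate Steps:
C(a) = 2*a
-7583/(C(6)*(-8) + 14) = -7583/((2*6)*(-8) + 14) = -7583/(12*(-8) + 14) = -7583/(-96 + 14) = -7583/(-82) = -7583*(-1/82) = 7583/82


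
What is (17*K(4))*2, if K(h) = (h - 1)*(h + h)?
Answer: 816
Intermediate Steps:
K(h) = 2*h*(-1 + h) (K(h) = (-1 + h)*(2*h) = 2*h*(-1 + h))
(17*K(4))*2 = (17*(2*4*(-1 + 4)))*2 = (17*(2*4*3))*2 = (17*24)*2 = 408*2 = 816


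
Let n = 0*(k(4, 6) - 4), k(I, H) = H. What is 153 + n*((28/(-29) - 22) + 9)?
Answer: 153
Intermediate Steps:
n = 0 (n = 0*(6 - 4) = 0*2 = 0)
153 + n*((28/(-29) - 22) + 9) = 153 + 0*((28/(-29) - 22) + 9) = 153 + 0*((28*(-1/29) - 22) + 9) = 153 + 0*((-28/29 - 22) + 9) = 153 + 0*(-666/29 + 9) = 153 + 0*(-405/29) = 153 + 0 = 153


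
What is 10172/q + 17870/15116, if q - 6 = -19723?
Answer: 99291419/149021086 ≈ 0.66629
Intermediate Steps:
q = -19717 (q = 6 - 19723 = -19717)
10172/q + 17870/15116 = 10172/(-19717) + 17870/15116 = 10172*(-1/19717) + 17870*(1/15116) = -10172/19717 + 8935/7558 = 99291419/149021086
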